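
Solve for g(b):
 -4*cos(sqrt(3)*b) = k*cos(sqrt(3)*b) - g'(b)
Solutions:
 g(b) = C1 + sqrt(3)*k*sin(sqrt(3)*b)/3 + 4*sqrt(3)*sin(sqrt(3)*b)/3


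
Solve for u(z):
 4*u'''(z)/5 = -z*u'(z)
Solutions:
 u(z) = C1 + Integral(C2*airyai(-10^(1/3)*z/2) + C3*airybi(-10^(1/3)*z/2), z)


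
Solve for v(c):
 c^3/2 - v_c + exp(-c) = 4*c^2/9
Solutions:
 v(c) = C1 + c^4/8 - 4*c^3/27 - exp(-c)


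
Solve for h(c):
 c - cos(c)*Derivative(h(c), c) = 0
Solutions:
 h(c) = C1 + Integral(c/cos(c), c)


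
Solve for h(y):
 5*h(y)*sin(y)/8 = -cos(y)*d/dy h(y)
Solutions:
 h(y) = C1*cos(y)^(5/8)


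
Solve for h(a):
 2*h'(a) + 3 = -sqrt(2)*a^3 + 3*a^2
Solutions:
 h(a) = C1 - sqrt(2)*a^4/8 + a^3/2 - 3*a/2


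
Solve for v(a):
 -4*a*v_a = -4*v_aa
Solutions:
 v(a) = C1 + C2*erfi(sqrt(2)*a/2)


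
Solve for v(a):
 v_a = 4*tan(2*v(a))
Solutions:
 v(a) = -asin(C1*exp(8*a))/2 + pi/2
 v(a) = asin(C1*exp(8*a))/2


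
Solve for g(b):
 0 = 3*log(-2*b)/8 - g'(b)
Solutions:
 g(b) = C1 + 3*b*log(-b)/8 + 3*b*(-1 + log(2))/8


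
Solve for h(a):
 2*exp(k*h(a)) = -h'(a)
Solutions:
 h(a) = Piecewise((log(1/(C1*k + 2*a*k))/k, Ne(k, 0)), (nan, True))
 h(a) = Piecewise((C1 - 2*a, Eq(k, 0)), (nan, True))


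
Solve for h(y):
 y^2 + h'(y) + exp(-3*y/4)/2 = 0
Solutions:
 h(y) = C1 - y^3/3 + 2*exp(-3*y/4)/3


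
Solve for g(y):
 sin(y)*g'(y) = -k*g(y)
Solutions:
 g(y) = C1*exp(k*(-log(cos(y) - 1) + log(cos(y) + 1))/2)


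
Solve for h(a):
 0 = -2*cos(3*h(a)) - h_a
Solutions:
 h(a) = -asin((C1 + exp(12*a))/(C1 - exp(12*a)))/3 + pi/3
 h(a) = asin((C1 + exp(12*a))/(C1 - exp(12*a)))/3


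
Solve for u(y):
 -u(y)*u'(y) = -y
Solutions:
 u(y) = -sqrt(C1 + y^2)
 u(y) = sqrt(C1 + y^2)


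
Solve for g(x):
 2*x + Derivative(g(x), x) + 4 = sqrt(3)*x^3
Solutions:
 g(x) = C1 + sqrt(3)*x^4/4 - x^2 - 4*x


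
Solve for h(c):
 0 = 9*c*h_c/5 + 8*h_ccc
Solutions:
 h(c) = C1 + Integral(C2*airyai(-15^(2/3)*c/10) + C3*airybi(-15^(2/3)*c/10), c)


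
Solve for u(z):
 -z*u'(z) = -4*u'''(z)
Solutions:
 u(z) = C1 + Integral(C2*airyai(2^(1/3)*z/2) + C3*airybi(2^(1/3)*z/2), z)


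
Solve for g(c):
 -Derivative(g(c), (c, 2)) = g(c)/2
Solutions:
 g(c) = C1*sin(sqrt(2)*c/2) + C2*cos(sqrt(2)*c/2)


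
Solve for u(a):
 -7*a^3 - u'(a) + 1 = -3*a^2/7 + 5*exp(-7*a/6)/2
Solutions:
 u(a) = C1 - 7*a^4/4 + a^3/7 + a + 15*exp(-7*a/6)/7


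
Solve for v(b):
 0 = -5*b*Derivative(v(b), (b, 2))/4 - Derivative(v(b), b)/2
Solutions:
 v(b) = C1 + C2*b^(3/5)


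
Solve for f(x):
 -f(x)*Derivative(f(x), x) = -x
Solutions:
 f(x) = -sqrt(C1 + x^2)
 f(x) = sqrt(C1 + x^2)


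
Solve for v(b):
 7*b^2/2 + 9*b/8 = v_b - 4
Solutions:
 v(b) = C1 + 7*b^3/6 + 9*b^2/16 + 4*b


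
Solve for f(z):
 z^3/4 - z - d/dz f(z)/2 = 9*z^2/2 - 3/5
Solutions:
 f(z) = C1 + z^4/8 - 3*z^3 - z^2 + 6*z/5


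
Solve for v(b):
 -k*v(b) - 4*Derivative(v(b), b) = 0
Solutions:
 v(b) = C1*exp(-b*k/4)


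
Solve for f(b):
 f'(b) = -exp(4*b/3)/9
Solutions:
 f(b) = C1 - exp(4*b/3)/12


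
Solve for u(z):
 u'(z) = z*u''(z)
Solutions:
 u(z) = C1 + C2*z^2


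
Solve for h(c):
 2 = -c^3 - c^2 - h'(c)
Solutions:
 h(c) = C1 - c^4/4 - c^3/3 - 2*c


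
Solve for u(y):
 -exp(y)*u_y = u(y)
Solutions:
 u(y) = C1*exp(exp(-y))


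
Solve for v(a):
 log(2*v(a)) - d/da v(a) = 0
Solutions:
 -Integral(1/(log(_y) + log(2)), (_y, v(a))) = C1 - a


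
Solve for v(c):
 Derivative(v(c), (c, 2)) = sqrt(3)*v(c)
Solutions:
 v(c) = C1*exp(-3^(1/4)*c) + C2*exp(3^(1/4)*c)


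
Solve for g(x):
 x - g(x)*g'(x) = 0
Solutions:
 g(x) = -sqrt(C1 + x^2)
 g(x) = sqrt(C1 + x^2)


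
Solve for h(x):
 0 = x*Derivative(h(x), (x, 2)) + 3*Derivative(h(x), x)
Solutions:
 h(x) = C1 + C2/x^2


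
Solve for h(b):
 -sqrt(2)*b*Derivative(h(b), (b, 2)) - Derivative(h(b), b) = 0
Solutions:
 h(b) = C1 + C2*b^(1 - sqrt(2)/2)


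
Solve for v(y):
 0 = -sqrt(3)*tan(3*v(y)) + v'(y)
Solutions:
 v(y) = -asin(C1*exp(3*sqrt(3)*y))/3 + pi/3
 v(y) = asin(C1*exp(3*sqrt(3)*y))/3


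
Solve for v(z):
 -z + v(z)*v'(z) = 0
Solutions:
 v(z) = -sqrt(C1 + z^2)
 v(z) = sqrt(C1 + z^2)


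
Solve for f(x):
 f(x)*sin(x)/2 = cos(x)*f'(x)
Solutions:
 f(x) = C1/sqrt(cos(x))


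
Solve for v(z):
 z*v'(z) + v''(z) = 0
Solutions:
 v(z) = C1 + C2*erf(sqrt(2)*z/2)


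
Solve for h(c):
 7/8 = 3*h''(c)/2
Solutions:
 h(c) = C1 + C2*c + 7*c^2/24


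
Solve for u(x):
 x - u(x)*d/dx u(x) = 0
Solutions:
 u(x) = -sqrt(C1 + x^2)
 u(x) = sqrt(C1 + x^2)


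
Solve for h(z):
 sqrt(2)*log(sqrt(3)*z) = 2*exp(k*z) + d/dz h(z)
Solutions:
 h(z) = C1 + sqrt(2)*z*log(z) + sqrt(2)*z*(-1 + log(3)/2) + Piecewise((-2*exp(k*z)/k, Ne(k, 0)), (-2*z, True))


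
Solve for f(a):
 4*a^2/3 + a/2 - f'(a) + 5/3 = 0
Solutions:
 f(a) = C1 + 4*a^3/9 + a^2/4 + 5*a/3


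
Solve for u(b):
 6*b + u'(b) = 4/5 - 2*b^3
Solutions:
 u(b) = C1 - b^4/2 - 3*b^2 + 4*b/5


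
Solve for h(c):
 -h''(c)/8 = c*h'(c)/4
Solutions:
 h(c) = C1 + C2*erf(c)


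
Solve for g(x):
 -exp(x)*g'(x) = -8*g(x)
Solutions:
 g(x) = C1*exp(-8*exp(-x))


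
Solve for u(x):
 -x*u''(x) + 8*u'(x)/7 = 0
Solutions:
 u(x) = C1 + C2*x^(15/7)


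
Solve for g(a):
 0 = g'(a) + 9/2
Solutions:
 g(a) = C1 - 9*a/2


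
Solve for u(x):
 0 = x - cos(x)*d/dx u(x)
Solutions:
 u(x) = C1 + Integral(x/cos(x), x)


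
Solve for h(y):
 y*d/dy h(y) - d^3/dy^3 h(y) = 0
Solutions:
 h(y) = C1 + Integral(C2*airyai(y) + C3*airybi(y), y)


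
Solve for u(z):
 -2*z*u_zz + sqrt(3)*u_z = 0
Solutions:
 u(z) = C1 + C2*z^(sqrt(3)/2 + 1)


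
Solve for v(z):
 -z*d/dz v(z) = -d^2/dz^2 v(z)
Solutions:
 v(z) = C1 + C2*erfi(sqrt(2)*z/2)


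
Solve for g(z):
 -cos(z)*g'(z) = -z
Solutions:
 g(z) = C1 + Integral(z/cos(z), z)


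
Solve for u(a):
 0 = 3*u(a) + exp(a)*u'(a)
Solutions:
 u(a) = C1*exp(3*exp(-a))


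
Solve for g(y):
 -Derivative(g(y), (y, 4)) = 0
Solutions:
 g(y) = C1 + C2*y + C3*y^2 + C4*y^3


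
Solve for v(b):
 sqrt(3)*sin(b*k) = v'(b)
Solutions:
 v(b) = C1 - sqrt(3)*cos(b*k)/k


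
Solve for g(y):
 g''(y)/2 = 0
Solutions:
 g(y) = C1 + C2*y


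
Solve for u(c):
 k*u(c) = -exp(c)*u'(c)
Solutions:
 u(c) = C1*exp(k*exp(-c))


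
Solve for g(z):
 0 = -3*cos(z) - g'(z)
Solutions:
 g(z) = C1 - 3*sin(z)


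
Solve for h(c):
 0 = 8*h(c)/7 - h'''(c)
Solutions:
 h(c) = C3*exp(2*7^(2/3)*c/7) + (C1*sin(sqrt(3)*7^(2/3)*c/7) + C2*cos(sqrt(3)*7^(2/3)*c/7))*exp(-7^(2/3)*c/7)


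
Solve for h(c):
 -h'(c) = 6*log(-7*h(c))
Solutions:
 Integral(1/(log(-_y) + log(7)), (_y, h(c)))/6 = C1 - c


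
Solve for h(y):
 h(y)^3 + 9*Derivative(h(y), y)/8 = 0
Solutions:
 h(y) = -3*sqrt(2)*sqrt(-1/(C1 - 8*y))/2
 h(y) = 3*sqrt(2)*sqrt(-1/(C1 - 8*y))/2


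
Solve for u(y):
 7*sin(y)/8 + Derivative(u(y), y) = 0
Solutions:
 u(y) = C1 + 7*cos(y)/8


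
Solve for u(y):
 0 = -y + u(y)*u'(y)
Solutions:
 u(y) = -sqrt(C1 + y^2)
 u(y) = sqrt(C1 + y^2)


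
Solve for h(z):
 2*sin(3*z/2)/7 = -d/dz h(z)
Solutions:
 h(z) = C1 + 4*cos(3*z/2)/21


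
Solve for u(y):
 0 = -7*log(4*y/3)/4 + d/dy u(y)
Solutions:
 u(y) = C1 + 7*y*log(y)/4 - 7*y*log(3)/4 - 7*y/4 + 7*y*log(2)/2


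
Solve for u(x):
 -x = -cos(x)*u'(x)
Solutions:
 u(x) = C1 + Integral(x/cos(x), x)


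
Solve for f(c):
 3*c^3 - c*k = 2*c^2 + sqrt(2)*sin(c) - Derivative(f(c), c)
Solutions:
 f(c) = C1 - 3*c^4/4 + 2*c^3/3 + c^2*k/2 - sqrt(2)*cos(c)


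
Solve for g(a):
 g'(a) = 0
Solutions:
 g(a) = C1


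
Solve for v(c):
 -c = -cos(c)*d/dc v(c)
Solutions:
 v(c) = C1 + Integral(c/cos(c), c)


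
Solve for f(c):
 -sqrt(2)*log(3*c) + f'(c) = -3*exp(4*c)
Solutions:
 f(c) = C1 + sqrt(2)*c*log(c) + sqrt(2)*c*(-1 + log(3)) - 3*exp(4*c)/4


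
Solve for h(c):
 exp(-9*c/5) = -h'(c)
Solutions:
 h(c) = C1 + 5*exp(-9*c/5)/9


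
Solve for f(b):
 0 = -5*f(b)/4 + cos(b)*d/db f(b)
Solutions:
 f(b) = C1*(sin(b) + 1)^(5/8)/(sin(b) - 1)^(5/8)


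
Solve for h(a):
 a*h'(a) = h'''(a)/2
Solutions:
 h(a) = C1 + Integral(C2*airyai(2^(1/3)*a) + C3*airybi(2^(1/3)*a), a)


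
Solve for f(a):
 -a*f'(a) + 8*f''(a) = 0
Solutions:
 f(a) = C1 + C2*erfi(a/4)


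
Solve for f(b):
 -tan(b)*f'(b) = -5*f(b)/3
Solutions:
 f(b) = C1*sin(b)^(5/3)


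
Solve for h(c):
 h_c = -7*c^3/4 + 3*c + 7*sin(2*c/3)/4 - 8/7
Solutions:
 h(c) = C1 - 7*c^4/16 + 3*c^2/2 - 8*c/7 - 21*cos(2*c/3)/8


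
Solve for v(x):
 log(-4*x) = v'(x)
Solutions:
 v(x) = C1 + x*log(-x) + x*(-1 + 2*log(2))


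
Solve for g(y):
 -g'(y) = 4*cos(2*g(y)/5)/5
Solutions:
 4*y/5 - 5*log(sin(2*g(y)/5) - 1)/4 + 5*log(sin(2*g(y)/5) + 1)/4 = C1


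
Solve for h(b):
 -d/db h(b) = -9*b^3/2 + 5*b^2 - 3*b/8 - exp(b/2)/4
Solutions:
 h(b) = C1 + 9*b^4/8 - 5*b^3/3 + 3*b^2/16 + exp(b/2)/2


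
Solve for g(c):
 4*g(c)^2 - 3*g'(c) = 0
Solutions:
 g(c) = -3/(C1 + 4*c)


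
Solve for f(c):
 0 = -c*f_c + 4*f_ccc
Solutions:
 f(c) = C1 + Integral(C2*airyai(2^(1/3)*c/2) + C3*airybi(2^(1/3)*c/2), c)


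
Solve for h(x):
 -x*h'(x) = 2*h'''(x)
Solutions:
 h(x) = C1 + Integral(C2*airyai(-2^(2/3)*x/2) + C3*airybi(-2^(2/3)*x/2), x)


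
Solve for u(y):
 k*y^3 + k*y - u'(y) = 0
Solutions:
 u(y) = C1 + k*y^4/4 + k*y^2/2


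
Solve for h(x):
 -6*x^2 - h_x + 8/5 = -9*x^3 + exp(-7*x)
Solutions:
 h(x) = C1 + 9*x^4/4 - 2*x^3 + 8*x/5 + exp(-7*x)/7


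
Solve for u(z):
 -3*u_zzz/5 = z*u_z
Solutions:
 u(z) = C1 + Integral(C2*airyai(-3^(2/3)*5^(1/3)*z/3) + C3*airybi(-3^(2/3)*5^(1/3)*z/3), z)


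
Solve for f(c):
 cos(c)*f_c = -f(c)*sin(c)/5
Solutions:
 f(c) = C1*cos(c)^(1/5)


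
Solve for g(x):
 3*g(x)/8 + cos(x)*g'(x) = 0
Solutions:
 g(x) = C1*(sin(x) - 1)^(3/16)/(sin(x) + 1)^(3/16)


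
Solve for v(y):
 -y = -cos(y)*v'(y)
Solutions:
 v(y) = C1 + Integral(y/cos(y), y)


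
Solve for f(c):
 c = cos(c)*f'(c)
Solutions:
 f(c) = C1 + Integral(c/cos(c), c)


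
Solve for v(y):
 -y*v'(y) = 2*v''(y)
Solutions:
 v(y) = C1 + C2*erf(y/2)


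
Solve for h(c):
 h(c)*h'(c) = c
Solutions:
 h(c) = -sqrt(C1 + c^2)
 h(c) = sqrt(C1 + c^2)


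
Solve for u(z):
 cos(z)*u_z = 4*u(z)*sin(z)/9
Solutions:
 u(z) = C1/cos(z)^(4/9)


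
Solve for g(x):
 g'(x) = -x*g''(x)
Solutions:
 g(x) = C1 + C2*log(x)


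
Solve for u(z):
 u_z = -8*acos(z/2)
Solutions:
 u(z) = C1 - 8*z*acos(z/2) + 8*sqrt(4 - z^2)


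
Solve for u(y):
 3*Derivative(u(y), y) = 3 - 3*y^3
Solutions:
 u(y) = C1 - y^4/4 + y


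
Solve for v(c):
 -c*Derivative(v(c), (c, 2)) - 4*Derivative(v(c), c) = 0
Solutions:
 v(c) = C1 + C2/c^3


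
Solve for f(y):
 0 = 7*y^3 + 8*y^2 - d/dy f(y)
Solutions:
 f(y) = C1 + 7*y^4/4 + 8*y^3/3


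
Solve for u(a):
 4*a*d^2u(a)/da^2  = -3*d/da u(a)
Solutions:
 u(a) = C1 + C2*a^(1/4)


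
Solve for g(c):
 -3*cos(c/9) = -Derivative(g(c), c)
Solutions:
 g(c) = C1 + 27*sin(c/9)


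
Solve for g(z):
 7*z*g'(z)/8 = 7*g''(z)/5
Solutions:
 g(z) = C1 + C2*erfi(sqrt(5)*z/4)


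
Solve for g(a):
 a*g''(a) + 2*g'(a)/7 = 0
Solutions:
 g(a) = C1 + C2*a^(5/7)


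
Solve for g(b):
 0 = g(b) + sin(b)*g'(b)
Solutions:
 g(b) = C1*sqrt(cos(b) + 1)/sqrt(cos(b) - 1)


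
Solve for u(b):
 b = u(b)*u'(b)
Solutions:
 u(b) = -sqrt(C1 + b^2)
 u(b) = sqrt(C1 + b^2)


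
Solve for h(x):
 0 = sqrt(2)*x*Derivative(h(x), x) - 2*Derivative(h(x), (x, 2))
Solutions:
 h(x) = C1 + C2*erfi(2^(1/4)*x/2)


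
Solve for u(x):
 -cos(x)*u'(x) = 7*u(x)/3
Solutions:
 u(x) = C1*(sin(x) - 1)^(7/6)/(sin(x) + 1)^(7/6)


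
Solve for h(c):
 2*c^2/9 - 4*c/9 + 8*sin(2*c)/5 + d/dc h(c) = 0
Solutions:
 h(c) = C1 - 2*c^3/27 + 2*c^2/9 + 4*cos(2*c)/5


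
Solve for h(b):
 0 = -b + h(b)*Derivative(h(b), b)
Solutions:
 h(b) = -sqrt(C1 + b^2)
 h(b) = sqrt(C1 + b^2)


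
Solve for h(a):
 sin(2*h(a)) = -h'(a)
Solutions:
 h(a) = pi - acos((-C1 - exp(4*a))/(C1 - exp(4*a)))/2
 h(a) = acos((-C1 - exp(4*a))/(C1 - exp(4*a)))/2


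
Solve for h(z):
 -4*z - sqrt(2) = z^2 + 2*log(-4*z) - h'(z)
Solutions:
 h(z) = C1 + z^3/3 + 2*z^2 + 2*z*log(-z) + z*(-2 + sqrt(2) + 4*log(2))


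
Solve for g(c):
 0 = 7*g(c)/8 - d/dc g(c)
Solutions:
 g(c) = C1*exp(7*c/8)


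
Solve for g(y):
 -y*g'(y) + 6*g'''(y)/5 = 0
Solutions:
 g(y) = C1 + Integral(C2*airyai(5^(1/3)*6^(2/3)*y/6) + C3*airybi(5^(1/3)*6^(2/3)*y/6), y)


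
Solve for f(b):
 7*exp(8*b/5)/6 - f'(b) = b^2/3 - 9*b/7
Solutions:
 f(b) = C1 - b^3/9 + 9*b^2/14 + 35*exp(8*b/5)/48


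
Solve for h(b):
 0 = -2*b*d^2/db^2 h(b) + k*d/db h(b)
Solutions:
 h(b) = C1 + b^(re(k)/2 + 1)*(C2*sin(log(b)*Abs(im(k))/2) + C3*cos(log(b)*im(k)/2))


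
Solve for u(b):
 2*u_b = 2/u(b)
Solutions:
 u(b) = -sqrt(C1 + 2*b)
 u(b) = sqrt(C1 + 2*b)


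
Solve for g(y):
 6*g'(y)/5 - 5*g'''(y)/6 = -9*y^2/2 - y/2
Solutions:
 g(y) = C1 + C2*exp(-6*y/5) + C3*exp(6*y/5) - 5*y^3/4 - 5*y^2/24 - 125*y/24


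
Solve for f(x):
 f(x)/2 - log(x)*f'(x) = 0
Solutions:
 f(x) = C1*exp(li(x)/2)


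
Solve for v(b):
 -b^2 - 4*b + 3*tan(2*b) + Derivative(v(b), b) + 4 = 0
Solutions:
 v(b) = C1 + b^3/3 + 2*b^2 - 4*b + 3*log(cos(2*b))/2


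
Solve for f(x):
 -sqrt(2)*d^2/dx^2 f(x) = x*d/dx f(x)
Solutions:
 f(x) = C1 + C2*erf(2^(1/4)*x/2)


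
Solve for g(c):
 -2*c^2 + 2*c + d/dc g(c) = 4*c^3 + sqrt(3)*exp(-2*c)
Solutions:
 g(c) = C1 + c^4 + 2*c^3/3 - c^2 - sqrt(3)*exp(-2*c)/2


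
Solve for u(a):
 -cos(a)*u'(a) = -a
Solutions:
 u(a) = C1 + Integral(a/cos(a), a)


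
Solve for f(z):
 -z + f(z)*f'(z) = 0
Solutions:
 f(z) = -sqrt(C1 + z^2)
 f(z) = sqrt(C1 + z^2)


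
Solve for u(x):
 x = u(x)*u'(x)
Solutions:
 u(x) = -sqrt(C1 + x^2)
 u(x) = sqrt(C1 + x^2)


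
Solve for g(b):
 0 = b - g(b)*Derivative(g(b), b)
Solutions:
 g(b) = -sqrt(C1 + b^2)
 g(b) = sqrt(C1 + b^2)


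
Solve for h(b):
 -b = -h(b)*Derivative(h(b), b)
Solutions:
 h(b) = -sqrt(C1 + b^2)
 h(b) = sqrt(C1 + b^2)


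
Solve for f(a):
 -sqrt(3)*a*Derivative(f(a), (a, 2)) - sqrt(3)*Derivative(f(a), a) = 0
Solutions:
 f(a) = C1 + C2*log(a)


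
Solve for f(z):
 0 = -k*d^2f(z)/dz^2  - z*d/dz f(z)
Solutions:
 f(z) = C1 + C2*sqrt(k)*erf(sqrt(2)*z*sqrt(1/k)/2)


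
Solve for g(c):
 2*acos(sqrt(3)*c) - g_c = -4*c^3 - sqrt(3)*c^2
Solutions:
 g(c) = C1 + c^4 + sqrt(3)*c^3/3 + 2*c*acos(sqrt(3)*c) - 2*sqrt(3)*sqrt(1 - 3*c^2)/3


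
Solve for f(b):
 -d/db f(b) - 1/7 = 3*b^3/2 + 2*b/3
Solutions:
 f(b) = C1 - 3*b^4/8 - b^2/3 - b/7


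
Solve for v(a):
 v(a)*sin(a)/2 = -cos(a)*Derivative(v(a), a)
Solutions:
 v(a) = C1*sqrt(cos(a))


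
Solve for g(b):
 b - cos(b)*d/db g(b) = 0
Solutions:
 g(b) = C1 + Integral(b/cos(b), b)


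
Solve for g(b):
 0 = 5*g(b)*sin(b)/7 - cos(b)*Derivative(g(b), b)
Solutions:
 g(b) = C1/cos(b)^(5/7)


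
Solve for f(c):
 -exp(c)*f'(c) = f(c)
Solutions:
 f(c) = C1*exp(exp(-c))


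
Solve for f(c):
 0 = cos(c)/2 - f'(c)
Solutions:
 f(c) = C1 + sin(c)/2


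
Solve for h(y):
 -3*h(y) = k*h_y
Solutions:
 h(y) = C1*exp(-3*y/k)


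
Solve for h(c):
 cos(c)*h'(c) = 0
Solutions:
 h(c) = C1


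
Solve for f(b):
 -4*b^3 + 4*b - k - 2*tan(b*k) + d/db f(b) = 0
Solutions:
 f(b) = C1 + b^4 - 2*b^2 + b*k + 2*Piecewise((-log(cos(b*k))/k, Ne(k, 0)), (0, True))


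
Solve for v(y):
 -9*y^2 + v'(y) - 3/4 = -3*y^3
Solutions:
 v(y) = C1 - 3*y^4/4 + 3*y^3 + 3*y/4


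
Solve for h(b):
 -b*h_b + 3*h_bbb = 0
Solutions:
 h(b) = C1 + Integral(C2*airyai(3^(2/3)*b/3) + C3*airybi(3^(2/3)*b/3), b)


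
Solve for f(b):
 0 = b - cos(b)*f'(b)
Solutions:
 f(b) = C1 + Integral(b/cos(b), b)


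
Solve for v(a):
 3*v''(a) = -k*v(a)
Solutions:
 v(a) = C1*exp(-sqrt(3)*a*sqrt(-k)/3) + C2*exp(sqrt(3)*a*sqrt(-k)/3)


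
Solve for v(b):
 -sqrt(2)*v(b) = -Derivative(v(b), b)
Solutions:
 v(b) = C1*exp(sqrt(2)*b)


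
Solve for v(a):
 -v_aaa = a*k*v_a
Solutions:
 v(a) = C1 + Integral(C2*airyai(a*(-k)^(1/3)) + C3*airybi(a*(-k)^(1/3)), a)


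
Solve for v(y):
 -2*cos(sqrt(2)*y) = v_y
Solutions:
 v(y) = C1 - sqrt(2)*sin(sqrt(2)*y)


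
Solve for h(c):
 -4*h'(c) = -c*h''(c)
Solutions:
 h(c) = C1 + C2*c^5


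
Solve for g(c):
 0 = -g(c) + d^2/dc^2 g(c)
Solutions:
 g(c) = C1*exp(-c) + C2*exp(c)


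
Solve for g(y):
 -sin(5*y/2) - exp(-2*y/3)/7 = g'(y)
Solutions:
 g(y) = C1 + 2*cos(5*y/2)/5 + 3*exp(-2*y/3)/14


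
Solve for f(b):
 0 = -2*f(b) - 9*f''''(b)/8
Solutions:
 f(b) = (C1*sin(sqrt(6)*b/3) + C2*cos(sqrt(6)*b/3))*exp(-sqrt(6)*b/3) + (C3*sin(sqrt(6)*b/3) + C4*cos(sqrt(6)*b/3))*exp(sqrt(6)*b/3)


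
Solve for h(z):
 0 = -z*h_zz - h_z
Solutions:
 h(z) = C1 + C2*log(z)


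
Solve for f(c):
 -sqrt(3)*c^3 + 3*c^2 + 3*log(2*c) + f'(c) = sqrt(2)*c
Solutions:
 f(c) = C1 + sqrt(3)*c^4/4 - c^3 + sqrt(2)*c^2/2 - 3*c*log(c) - c*log(8) + 3*c


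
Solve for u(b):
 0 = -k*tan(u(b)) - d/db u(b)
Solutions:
 u(b) = pi - asin(C1*exp(-b*k))
 u(b) = asin(C1*exp(-b*k))


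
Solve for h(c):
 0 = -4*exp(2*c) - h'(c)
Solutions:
 h(c) = C1 - 2*exp(2*c)


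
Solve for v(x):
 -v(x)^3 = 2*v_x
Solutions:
 v(x) = -sqrt(-1/(C1 - x))
 v(x) = sqrt(-1/(C1 - x))


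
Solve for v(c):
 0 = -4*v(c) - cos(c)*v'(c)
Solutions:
 v(c) = C1*(sin(c)^2 - 2*sin(c) + 1)/(sin(c)^2 + 2*sin(c) + 1)


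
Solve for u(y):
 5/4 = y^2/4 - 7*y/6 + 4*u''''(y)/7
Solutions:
 u(y) = C1 + C2*y + C3*y^2 + C4*y^3 - 7*y^6/5760 + 49*y^5/2880 + 35*y^4/384


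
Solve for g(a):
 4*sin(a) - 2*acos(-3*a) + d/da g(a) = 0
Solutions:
 g(a) = C1 + 2*a*acos(-3*a) + 2*sqrt(1 - 9*a^2)/3 + 4*cos(a)


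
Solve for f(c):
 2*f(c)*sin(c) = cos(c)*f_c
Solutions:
 f(c) = C1/cos(c)^2


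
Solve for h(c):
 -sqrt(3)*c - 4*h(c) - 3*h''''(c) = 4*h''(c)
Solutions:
 h(c) = -sqrt(3)*c/4 + (C1*sin(sqrt(2)*3^(3/4)*c*cos(atan(sqrt(2))/2)/3) + C2*cos(sqrt(2)*3^(3/4)*c*cos(atan(sqrt(2))/2)/3))*exp(-sqrt(2)*3^(3/4)*c*sin(atan(sqrt(2))/2)/3) + (C3*sin(sqrt(2)*3^(3/4)*c*cos(atan(sqrt(2))/2)/3) + C4*cos(sqrt(2)*3^(3/4)*c*cos(atan(sqrt(2))/2)/3))*exp(sqrt(2)*3^(3/4)*c*sin(atan(sqrt(2))/2)/3)


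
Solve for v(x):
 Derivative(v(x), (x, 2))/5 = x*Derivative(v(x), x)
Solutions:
 v(x) = C1 + C2*erfi(sqrt(10)*x/2)


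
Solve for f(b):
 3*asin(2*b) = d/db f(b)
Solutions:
 f(b) = C1 + 3*b*asin(2*b) + 3*sqrt(1 - 4*b^2)/2


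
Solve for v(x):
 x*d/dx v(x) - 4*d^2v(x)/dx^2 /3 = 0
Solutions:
 v(x) = C1 + C2*erfi(sqrt(6)*x/4)


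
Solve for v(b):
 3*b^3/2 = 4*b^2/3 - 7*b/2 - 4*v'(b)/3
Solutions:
 v(b) = C1 - 9*b^4/32 + b^3/3 - 21*b^2/16


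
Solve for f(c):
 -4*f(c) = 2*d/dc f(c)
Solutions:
 f(c) = C1*exp(-2*c)


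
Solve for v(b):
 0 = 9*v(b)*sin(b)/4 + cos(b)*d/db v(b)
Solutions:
 v(b) = C1*cos(b)^(9/4)


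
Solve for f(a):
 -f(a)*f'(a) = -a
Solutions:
 f(a) = -sqrt(C1 + a^2)
 f(a) = sqrt(C1 + a^2)


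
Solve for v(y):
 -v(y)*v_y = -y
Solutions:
 v(y) = -sqrt(C1 + y^2)
 v(y) = sqrt(C1 + y^2)


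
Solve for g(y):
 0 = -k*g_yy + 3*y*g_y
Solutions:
 g(y) = C1 + C2*erf(sqrt(6)*y*sqrt(-1/k)/2)/sqrt(-1/k)


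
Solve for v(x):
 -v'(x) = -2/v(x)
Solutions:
 v(x) = -sqrt(C1 + 4*x)
 v(x) = sqrt(C1 + 4*x)


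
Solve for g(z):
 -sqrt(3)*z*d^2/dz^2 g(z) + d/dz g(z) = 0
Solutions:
 g(z) = C1 + C2*z^(sqrt(3)/3 + 1)


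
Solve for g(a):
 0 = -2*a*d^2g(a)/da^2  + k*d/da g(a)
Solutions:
 g(a) = C1 + a^(re(k)/2 + 1)*(C2*sin(log(a)*Abs(im(k))/2) + C3*cos(log(a)*im(k)/2))


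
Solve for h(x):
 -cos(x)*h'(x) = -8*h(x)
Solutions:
 h(x) = C1*(sin(x)^4 + 4*sin(x)^3 + 6*sin(x)^2 + 4*sin(x) + 1)/(sin(x)^4 - 4*sin(x)^3 + 6*sin(x)^2 - 4*sin(x) + 1)


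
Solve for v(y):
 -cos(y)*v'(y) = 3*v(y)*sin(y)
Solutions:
 v(y) = C1*cos(y)^3


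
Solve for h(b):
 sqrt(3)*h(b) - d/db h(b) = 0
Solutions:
 h(b) = C1*exp(sqrt(3)*b)


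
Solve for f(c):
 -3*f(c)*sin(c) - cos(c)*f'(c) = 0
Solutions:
 f(c) = C1*cos(c)^3


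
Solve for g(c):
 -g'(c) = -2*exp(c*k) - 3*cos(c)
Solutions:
 g(c) = C1 + 3*sin(c) + 2*exp(c*k)/k


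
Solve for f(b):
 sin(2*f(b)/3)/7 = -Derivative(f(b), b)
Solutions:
 b/7 + 3*log(cos(2*f(b)/3) - 1)/4 - 3*log(cos(2*f(b)/3) + 1)/4 = C1


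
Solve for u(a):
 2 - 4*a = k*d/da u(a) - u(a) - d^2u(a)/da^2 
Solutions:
 u(a) = C1*exp(a*(k - sqrt(k^2 - 4))/2) + C2*exp(a*(k + sqrt(k^2 - 4))/2) + 4*a + 4*k - 2


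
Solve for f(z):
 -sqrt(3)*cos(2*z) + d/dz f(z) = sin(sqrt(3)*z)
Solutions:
 f(z) = C1 + sqrt(3)*sin(2*z)/2 - sqrt(3)*cos(sqrt(3)*z)/3


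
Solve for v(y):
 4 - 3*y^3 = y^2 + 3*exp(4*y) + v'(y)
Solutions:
 v(y) = C1 - 3*y^4/4 - y^3/3 + 4*y - 3*exp(4*y)/4


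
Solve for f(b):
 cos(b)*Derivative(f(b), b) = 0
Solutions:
 f(b) = C1


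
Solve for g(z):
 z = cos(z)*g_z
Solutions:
 g(z) = C1 + Integral(z/cos(z), z)


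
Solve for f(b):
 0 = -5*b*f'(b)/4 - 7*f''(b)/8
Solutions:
 f(b) = C1 + C2*erf(sqrt(35)*b/7)


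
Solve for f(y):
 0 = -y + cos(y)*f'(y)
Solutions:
 f(y) = C1 + Integral(y/cos(y), y)


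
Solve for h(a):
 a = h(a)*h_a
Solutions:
 h(a) = -sqrt(C1 + a^2)
 h(a) = sqrt(C1 + a^2)


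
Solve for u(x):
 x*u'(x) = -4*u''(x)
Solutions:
 u(x) = C1 + C2*erf(sqrt(2)*x/4)


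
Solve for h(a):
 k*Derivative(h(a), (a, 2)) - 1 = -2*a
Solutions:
 h(a) = C1 + C2*a - a^3/(3*k) + a^2/(2*k)


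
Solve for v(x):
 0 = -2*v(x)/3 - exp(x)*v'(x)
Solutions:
 v(x) = C1*exp(2*exp(-x)/3)


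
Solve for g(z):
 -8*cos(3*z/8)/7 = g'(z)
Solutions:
 g(z) = C1 - 64*sin(3*z/8)/21


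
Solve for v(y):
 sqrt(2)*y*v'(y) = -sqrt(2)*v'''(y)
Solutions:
 v(y) = C1 + Integral(C2*airyai(-y) + C3*airybi(-y), y)


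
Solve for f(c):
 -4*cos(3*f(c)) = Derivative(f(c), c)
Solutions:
 f(c) = -asin((C1 + exp(24*c))/(C1 - exp(24*c)))/3 + pi/3
 f(c) = asin((C1 + exp(24*c))/(C1 - exp(24*c)))/3


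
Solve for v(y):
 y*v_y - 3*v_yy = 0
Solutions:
 v(y) = C1 + C2*erfi(sqrt(6)*y/6)


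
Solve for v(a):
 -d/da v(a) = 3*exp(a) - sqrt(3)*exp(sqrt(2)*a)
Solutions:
 v(a) = C1 - 3*exp(a) + sqrt(6)*exp(sqrt(2)*a)/2


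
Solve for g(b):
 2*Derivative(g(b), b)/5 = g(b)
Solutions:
 g(b) = C1*exp(5*b/2)


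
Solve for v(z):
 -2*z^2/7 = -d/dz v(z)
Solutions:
 v(z) = C1 + 2*z^3/21


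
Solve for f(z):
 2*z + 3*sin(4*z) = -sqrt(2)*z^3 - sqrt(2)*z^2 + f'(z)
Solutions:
 f(z) = C1 + sqrt(2)*z^4/4 + sqrt(2)*z^3/3 + z^2 - 3*cos(4*z)/4


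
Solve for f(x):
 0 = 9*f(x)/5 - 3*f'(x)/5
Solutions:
 f(x) = C1*exp(3*x)


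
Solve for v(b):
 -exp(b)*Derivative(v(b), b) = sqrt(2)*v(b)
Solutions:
 v(b) = C1*exp(sqrt(2)*exp(-b))


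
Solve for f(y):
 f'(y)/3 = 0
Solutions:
 f(y) = C1


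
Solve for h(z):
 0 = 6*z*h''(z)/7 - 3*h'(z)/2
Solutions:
 h(z) = C1 + C2*z^(11/4)


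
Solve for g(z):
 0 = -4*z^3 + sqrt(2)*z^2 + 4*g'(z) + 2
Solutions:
 g(z) = C1 + z^4/4 - sqrt(2)*z^3/12 - z/2


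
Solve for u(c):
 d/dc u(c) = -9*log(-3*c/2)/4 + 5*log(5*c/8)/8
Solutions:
 u(c) = C1 - 13*c*log(c)/8 + c*(-18*log(3) + 3*log(2) + 5*log(5) + 13 - 18*I*pi)/8


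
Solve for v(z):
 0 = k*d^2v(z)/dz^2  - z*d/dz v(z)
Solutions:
 v(z) = C1 + C2*erf(sqrt(2)*z*sqrt(-1/k)/2)/sqrt(-1/k)


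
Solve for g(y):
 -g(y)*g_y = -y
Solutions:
 g(y) = -sqrt(C1 + y^2)
 g(y) = sqrt(C1 + y^2)


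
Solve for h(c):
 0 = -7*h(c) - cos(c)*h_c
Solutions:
 h(c) = C1*sqrt(sin(c) - 1)*(sin(c)^3 - 3*sin(c)^2 + 3*sin(c) - 1)/(sqrt(sin(c) + 1)*(sin(c)^3 + 3*sin(c)^2 + 3*sin(c) + 1))


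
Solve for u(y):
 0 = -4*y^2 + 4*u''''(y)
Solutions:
 u(y) = C1 + C2*y + C3*y^2 + C4*y^3 + y^6/360


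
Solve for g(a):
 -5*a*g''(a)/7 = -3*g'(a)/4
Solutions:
 g(a) = C1 + C2*a^(41/20)


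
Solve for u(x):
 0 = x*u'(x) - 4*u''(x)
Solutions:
 u(x) = C1 + C2*erfi(sqrt(2)*x/4)


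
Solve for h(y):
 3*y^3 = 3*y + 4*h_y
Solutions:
 h(y) = C1 + 3*y^4/16 - 3*y^2/8


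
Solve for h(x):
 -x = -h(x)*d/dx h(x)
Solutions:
 h(x) = -sqrt(C1 + x^2)
 h(x) = sqrt(C1 + x^2)


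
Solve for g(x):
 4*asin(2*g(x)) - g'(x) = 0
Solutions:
 Integral(1/asin(2*_y), (_y, g(x))) = C1 + 4*x


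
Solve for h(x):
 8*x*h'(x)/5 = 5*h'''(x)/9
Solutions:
 h(x) = C1 + Integral(C2*airyai(2*3^(2/3)*5^(1/3)*x/5) + C3*airybi(2*3^(2/3)*5^(1/3)*x/5), x)


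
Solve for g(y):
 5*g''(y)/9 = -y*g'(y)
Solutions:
 g(y) = C1 + C2*erf(3*sqrt(10)*y/10)


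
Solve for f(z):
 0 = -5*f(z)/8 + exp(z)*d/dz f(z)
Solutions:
 f(z) = C1*exp(-5*exp(-z)/8)


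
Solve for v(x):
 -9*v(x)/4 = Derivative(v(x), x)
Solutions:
 v(x) = C1*exp(-9*x/4)


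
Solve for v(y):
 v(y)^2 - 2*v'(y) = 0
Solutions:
 v(y) = -2/(C1 + y)


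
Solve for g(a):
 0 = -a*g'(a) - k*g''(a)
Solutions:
 g(a) = C1 + C2*sqrt(k)*erf(sqrt(2)*a*sqrt(1/k)/2)


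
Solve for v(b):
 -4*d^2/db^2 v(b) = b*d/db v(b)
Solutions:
 v(b) = C1 + C2*erf(sqrt(2)*b/4)


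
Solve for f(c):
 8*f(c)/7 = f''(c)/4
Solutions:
 f(c) = C1*exp(-4*sqrt(14)*c/7) + C2*exp(4*sqrt(14)*c/7)


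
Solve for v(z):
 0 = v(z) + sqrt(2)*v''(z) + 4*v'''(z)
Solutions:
 v(z) = C1*exp(z*(-2*sqrt(2) + 2^(2/3)/(sqrt(2) + 108 + sqrt(-2 + (sqrt(2) + 108)^2))^(1/3) + 2^(1/3)*(sqrt(2) + 108 + sqrt(-2 + (sqrt(2) + 108)^2))^(1/3))/24)*sin(2^(1/3)*sqrt(3)*z*(-(sqrt(2) + 108 + sqrt(-2 + (sqrt(2) + 108)^2))^(1/3) + 2^(1/3)/(sqrt(2) + 108 + sqrt(-2 + (sqrt(2) + 108)^2))^(1/3))/24) + C2*exp(z*(-2*sqrt(2) + 2^(2/3)/(sqrt(2) + 108 + sqrt(-2 + (sqrt(2) + 108)^2))^(1/3) + 2^(1/3)*(sqrt(2) + 108 + sqrt(-2 + (sqrt(2) + 108)^2))^(1/3))/24)*cos(2^(1/3)*sqrt(3)*z*(-(sqrt(2) + 108 + sqrt(-2 + (sqrt(2) + 108)^2))^(1/3) + 2^(1/3)/(sqrt(2) + 108 + sqrt(-2 + (sqrt(2) + 108)^2))^(1/3))/24) + C3*exp(-z*(2^(2/3)/(sqrt(2) + 108 + sqrt(-2 + (sqrt(2) + 108)^2))^(1/3) + sqrt(2) + 2^(1/3)*(sqrt(2) + 108 + sqrt(-2 + (sqrt(2) + 108)^2))^(1/3))/12)


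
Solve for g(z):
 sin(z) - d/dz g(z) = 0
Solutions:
 g(z) = C1 - cos(z)


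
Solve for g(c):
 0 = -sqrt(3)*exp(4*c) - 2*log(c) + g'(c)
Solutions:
 g(c) = C1 + 2*c*log(c) - 2*c + sqrt(3)*exp(4*c)/4


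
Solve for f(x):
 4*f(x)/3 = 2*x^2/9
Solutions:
 f(x) = x^2/6


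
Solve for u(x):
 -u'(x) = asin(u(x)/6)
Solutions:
 Integral(1/asin(_y/6), (_y, u(x))) = C1 - x


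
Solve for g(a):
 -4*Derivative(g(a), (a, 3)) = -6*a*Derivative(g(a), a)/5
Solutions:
 g(a) = C1 + Integral(C2*airyai(10^(2/3)*3^(1/3)*a/10) + C3*airybi(10^(2/3)*3^(1/3)*a/10), a)


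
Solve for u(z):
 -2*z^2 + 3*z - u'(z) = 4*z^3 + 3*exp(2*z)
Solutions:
 u(z) = C1 - z^4 - 2*z^3/3 + 3*z^2/2 - 3*exp(2*z)/2


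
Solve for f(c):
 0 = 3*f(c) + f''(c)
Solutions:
 f(c) = C1*sin(sqrt(3)*c) + C2*cos(sqrt(3)*c)


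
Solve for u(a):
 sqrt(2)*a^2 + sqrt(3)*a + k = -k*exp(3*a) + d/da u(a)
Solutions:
 u(a) = C1 + sqrt(2)*a^3/3 + sqrt(3)*a^2/2 + a*k + k*exp(3*a)/3


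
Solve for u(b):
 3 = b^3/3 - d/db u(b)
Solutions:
 u(b) = C1 + b^4/12 - 3*b


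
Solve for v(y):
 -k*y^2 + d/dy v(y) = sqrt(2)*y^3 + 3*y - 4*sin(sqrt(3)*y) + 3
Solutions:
 v(y) = C1 + k*y^3/3 + sqrt(2)*y^4/4 + 3*y^2/2 + 3*y + 4*sqrt(3)*cos(sqrt(3)*y)/3


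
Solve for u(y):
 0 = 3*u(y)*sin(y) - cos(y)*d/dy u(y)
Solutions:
 u(y) = C1/cos(y)^3


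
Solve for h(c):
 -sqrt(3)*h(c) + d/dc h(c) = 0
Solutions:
 h(c) = C1*exp(sqrt(3)*c)


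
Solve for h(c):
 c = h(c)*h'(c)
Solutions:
 h(c) = -sqrt(C1 + c^2)
 h(c) = sqrt(C1 + c^2)


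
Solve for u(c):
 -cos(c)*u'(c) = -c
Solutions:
 u(c) = C1 + Integral(c/cos(c), c)


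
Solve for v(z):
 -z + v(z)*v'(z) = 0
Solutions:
 v(z) = -sqrt(C1 + z^2)
 v(z) = sqrt(C1 + z^2)


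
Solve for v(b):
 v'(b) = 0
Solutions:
 v(b) = C1


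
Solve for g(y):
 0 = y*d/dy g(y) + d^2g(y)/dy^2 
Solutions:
 g(y) = C1 + C2*erf(sqrt(2)*y/2)


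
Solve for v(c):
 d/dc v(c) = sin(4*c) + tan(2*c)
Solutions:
 v(c) = C1 - log(cos(2*c))/2 - cos(4*c)/4


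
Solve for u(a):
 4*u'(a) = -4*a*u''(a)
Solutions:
 u(a) = C1 + C2*log(a)


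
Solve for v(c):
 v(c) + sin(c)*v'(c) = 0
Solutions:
 v(c) = C1*sqrt(cos(c) + 1)/sqrt(cos(c) - 1)


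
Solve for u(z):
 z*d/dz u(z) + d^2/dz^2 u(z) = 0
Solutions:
 u(z) = C1 + C2*erf(sqrt(2)*z/2)


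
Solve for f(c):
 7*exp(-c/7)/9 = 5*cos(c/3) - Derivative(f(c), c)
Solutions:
 f(c) = C1 + 15*sin(c/3) + 49*exp(-c/7)/9


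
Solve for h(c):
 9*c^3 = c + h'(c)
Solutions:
 h(c) = C1 + 9*c^4/4 - c^2/2


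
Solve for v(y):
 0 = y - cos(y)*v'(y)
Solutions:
 v(y) = C1 + Integral(y/cos(y), y)


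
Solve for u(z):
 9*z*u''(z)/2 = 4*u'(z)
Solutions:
 u(z) = C1 + C2*z^(17/9)


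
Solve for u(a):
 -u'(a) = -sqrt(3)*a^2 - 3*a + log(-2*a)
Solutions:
 u(a) = C1 + sqrt(3)*a^3/3 + 3*a^2/2 - a*log(-a) + a*(1 - log(2))


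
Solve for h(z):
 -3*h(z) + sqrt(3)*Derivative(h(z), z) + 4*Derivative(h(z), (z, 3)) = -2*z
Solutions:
 h(z) = C1*exp(-z*(-3^(5/6)/(9 + sqrt(sqrt(3) + 81))^(1/3) + 3^(2/3)*(9 + sqrt(sqrt(3) + 81))^(1/3))/12)*sin(z*(3^(1/3)/(9 + sqrt(sqrt(3) + 81))^(1/3) + 3^(1/6)*(9 + sqrt(sqrt(3) + 81))^(1/3))/4) + C2*exp(-z*(-3^(5/6)/(9 + sqrt(sqrt(3) + 81))^(1/3) + 3^(2/3)*(9 + sqrt(sqrt(3) + 81))^(1/3))/12)*cos(z*(3^(1/3)/(9 + sqrt(sqrt(3) + 81))^(1/3) + 3^(1/6)*(9 + sqrt(sqrt(3) + 81))^(1/3))/4) + C3*exp(z*(-3^(5/6)/(9 + sqrt(sqrt(3) + 81))^(1/3) + 3^(2/3)*(9 + sqrt(sqrt(3) + 81))^(1/3))/6) + 2*z/3 + 2*sqrt(3)/9


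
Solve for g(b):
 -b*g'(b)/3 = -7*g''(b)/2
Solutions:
 g(b) = C1 + C2*erfi(sqrt(21)*b/21)


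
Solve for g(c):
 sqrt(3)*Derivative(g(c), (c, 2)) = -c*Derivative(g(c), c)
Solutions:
 g(c) = C1 + C2*erf(sqrt(2)*3^(3/4)*c/6)


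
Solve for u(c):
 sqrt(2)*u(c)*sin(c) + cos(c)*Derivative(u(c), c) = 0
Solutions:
 u(c) = C1*cos(c)^(sqrt(2))


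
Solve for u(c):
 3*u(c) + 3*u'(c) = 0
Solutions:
 u(c) = C1*exp(-c)


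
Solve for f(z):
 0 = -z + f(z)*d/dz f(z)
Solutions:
 f(z) = -sqrt(C1 + z^2)
 f(z) = sqrt(C1 + z^2)


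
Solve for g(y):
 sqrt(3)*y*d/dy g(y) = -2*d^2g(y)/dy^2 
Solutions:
 g(y) = C1 + C2*erf(3^(1/4)*y/2)


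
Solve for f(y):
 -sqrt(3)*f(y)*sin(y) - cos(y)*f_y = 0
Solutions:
 f(y) = C1*cos(y)^(sqrt(3))


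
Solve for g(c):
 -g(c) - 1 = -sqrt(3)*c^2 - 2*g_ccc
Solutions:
 g(c) = C3*exp(2^(2/3)*c/2) + sqrt(3)*c^2 + (C1*sin(2^(2/3)*sqrt(3)*c/4) + C2*cos(2^(2/3)*sqrt(3)*c/4))*exp(-2^(2/3)*c/4) - 1


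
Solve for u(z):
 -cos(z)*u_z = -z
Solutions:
 u(z) = C1 + Integral(z/cos(z), z)


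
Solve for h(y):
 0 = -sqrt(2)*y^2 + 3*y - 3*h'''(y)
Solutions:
 h(y) = C1 + C2*y + C3*y^2 - sqrt(2)*y^5/180 + y^4/24


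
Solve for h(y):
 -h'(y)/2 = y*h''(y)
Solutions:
 h(y) = C1 + C2*sqrt(y)


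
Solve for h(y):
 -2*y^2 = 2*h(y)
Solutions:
 h(y) = -y^2


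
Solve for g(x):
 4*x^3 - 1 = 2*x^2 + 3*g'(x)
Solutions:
 g(x) = C1 + x^4/3 - 2*x^3/9 - x/3


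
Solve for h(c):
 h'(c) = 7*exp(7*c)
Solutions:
 h(c) = C1 + exp(7*c)


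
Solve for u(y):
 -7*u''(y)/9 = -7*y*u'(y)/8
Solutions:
 u(y) = C1 + C2*erfi(3*y/4)


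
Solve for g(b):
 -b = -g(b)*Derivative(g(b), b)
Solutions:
 g(b) = -sqrt(C1 + b^2)
 g(b) = sqrt(C1 + b^2)


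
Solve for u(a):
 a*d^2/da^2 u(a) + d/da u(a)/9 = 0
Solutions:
 u(a) = C1 + C2*a^(8/9)


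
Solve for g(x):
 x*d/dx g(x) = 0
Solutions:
 g(x) = C1


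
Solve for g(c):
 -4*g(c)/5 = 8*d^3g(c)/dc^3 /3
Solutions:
 g(c) = C3*exp(-10^(2/3)*3^(1/3)*c/10) + (C1*sin(10^(2/3)*3^(5/6)*c/20) + C2*cos(10^(2/3)*3^(5/6)*c/20))*exp(10^(2/3)*3^(1/3)*c/20)


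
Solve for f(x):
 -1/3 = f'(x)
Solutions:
 f(x) = C1 - x/3


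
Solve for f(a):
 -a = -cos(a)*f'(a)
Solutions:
 f(a) = C1 + Integral(a/cos(a), a)


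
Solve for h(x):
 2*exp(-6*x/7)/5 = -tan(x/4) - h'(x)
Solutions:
 h(x) = C1 - 2*log(tan(x/4)^2 + 1) + 7*exp(-6*x/7)/15


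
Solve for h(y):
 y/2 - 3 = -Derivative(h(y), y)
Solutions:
 h(y) = C1 - y^2/4 + 3*y


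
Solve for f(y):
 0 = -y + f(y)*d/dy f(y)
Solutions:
 f(y) = -sqrt(C1 + y^2)
 f(y) = sqrt(C1 + y^2)


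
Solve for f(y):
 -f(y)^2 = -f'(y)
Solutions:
 f(y) = -1/(C1 + y)


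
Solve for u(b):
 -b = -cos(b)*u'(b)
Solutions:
 u(b) = C1 + Integral(b/cos(b), b)


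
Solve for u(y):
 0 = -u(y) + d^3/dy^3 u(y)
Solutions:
 u(y) = C3*exp(y) + (C1*sin(sqrt(3)*y/2) + C2*cos(sqrt(3)*y/2))*exp(-y/2)


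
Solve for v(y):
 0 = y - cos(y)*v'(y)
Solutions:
 v(y) = C1 + Integral(y/cos(y), y)


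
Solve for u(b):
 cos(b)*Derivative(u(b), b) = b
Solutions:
 u(b) = C1 + Integral(b/cos(b), b)


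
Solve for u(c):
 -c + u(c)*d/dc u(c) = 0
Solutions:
 u(c) = -sqrt(C1 + c^2)
 u(c) = sqrt(C1 + c^2)


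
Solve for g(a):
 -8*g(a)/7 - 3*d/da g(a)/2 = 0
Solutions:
 g(a) = C1*exp(-16*a/21)


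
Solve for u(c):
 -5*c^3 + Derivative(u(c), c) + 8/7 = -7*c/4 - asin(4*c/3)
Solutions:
 u(c) = C1 + 5*c^4/4 - 7*c^2/8 - c*asin(4*c/3) - 8*c/7 - sqrt(9 - 16*c^2)/4


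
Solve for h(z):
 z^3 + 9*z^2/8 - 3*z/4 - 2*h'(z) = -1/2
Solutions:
 h(z) = C1 + z^4/8 + 3*z^3/16 - 3*z^2/16 + z/4


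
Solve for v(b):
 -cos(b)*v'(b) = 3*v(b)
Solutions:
 v(b) = C1*(sin(b) - 1)^(3/2)/(sin(b) + 1)^(3/2)


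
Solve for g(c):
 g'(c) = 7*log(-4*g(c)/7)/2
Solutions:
 -2*Integral(1/(log(-_y) - log(7) + 2*log(2)), (_y, g(c)))/7 = C1 - c


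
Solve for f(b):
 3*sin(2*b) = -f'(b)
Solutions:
 f(b) = C1 + 3*cos(2*b)/2


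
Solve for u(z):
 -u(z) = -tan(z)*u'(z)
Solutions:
 u(z) = C1*sin(z)


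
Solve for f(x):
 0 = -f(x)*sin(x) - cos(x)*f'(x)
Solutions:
 f(x) = C1*cos(x)


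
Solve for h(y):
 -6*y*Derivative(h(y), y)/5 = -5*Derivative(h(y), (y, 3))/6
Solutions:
 h(y) = C1 + Integral(C2*airyai(5^(1/3)*6^(2/3)*y/5) + C3*airybi(5^(1/3)*6^(2/3)*y/5), y)


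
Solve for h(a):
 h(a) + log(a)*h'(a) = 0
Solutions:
 h(a) = C1*exp(-li(a))


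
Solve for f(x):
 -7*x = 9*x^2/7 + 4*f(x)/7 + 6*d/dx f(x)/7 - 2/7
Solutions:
 f(x) = C1*exp(-2*x/3) - 9*x^2/4 - 11*x/2 + 35/4


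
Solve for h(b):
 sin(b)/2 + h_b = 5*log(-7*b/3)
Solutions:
 h(b) = C1 + 5*b*log(-b) - 5*b*log(3) - 5*b + 5*b*log(7) + cos(b)/2


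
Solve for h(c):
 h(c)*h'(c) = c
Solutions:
 h(c) = -sqrt(C1 + c^2)
 h(c) = sqrt(C1 + c^2)


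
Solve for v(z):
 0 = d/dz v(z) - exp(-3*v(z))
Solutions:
 v(z) = log(C1 + 3*z)/3
 v(z) = log((-3^(1/3) - 3^(5/6)*I)*(C1 + z)^(1/3)/2)
 v(z) = log((-3^(1/3) + 3^(5/6)*I)*(C1 + z)^(1/3)/2)


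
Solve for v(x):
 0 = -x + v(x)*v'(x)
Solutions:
 v(x) = -sqrt(C1 + x^2)
 v(x) = sqrt(C1 + x^2)


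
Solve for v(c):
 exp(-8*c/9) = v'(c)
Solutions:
 v(c) = C1 - 9*exp(-8*c/9)/8


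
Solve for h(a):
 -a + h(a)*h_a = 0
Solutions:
 h(a) = -sqrt(C1 + a^2)
 h(a) = sqrt(C1 + a^2)


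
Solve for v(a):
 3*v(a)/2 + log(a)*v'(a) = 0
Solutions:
 v(a) = C1*exp(-3*li(a)/2)


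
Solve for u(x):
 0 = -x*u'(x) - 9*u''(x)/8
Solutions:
 u(x) = C1 + C2*erf(2*x/3)


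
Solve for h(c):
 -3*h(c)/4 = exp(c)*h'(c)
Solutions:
 h(c) = C1*exp(3*exp(-c)/4)


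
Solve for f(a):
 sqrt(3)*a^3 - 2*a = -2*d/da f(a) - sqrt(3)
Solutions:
 f(a) = C1 - sqrt(3)*a^4/8 + a^2/2 - sqrt(3)*a/2


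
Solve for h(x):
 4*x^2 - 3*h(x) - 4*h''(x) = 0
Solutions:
 h(x) = C1*sin(sqrt(3)*x/2) + C2*cos(sqrt(3)*x/2) + 4*x^2/3 - 32/9


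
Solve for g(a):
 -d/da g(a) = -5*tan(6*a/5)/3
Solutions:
 g(a) = C1 - 25*log(cos(6*a/5))/18


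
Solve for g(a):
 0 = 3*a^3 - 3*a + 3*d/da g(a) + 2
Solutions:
 g(a) = C1 - a^4/4 + a^2/2 - 2*a/3


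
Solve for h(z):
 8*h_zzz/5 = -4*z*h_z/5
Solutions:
 h(z) = C1 + Integral(C2*airyai(-2^(2/3)*z/2) + C3*airybi(-2^(2/3)*z/2), z)


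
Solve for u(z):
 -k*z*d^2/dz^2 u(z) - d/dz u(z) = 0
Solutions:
 u(z) = C1 + z^(((re(k) - 1)*re(k) + im(k)^2)/(re(k)^2 + im(k)^2))*(C2*sin(log(z)*Abs(im(k))/(re(k)^2 + im(k)^2)) + C3*cos(log(z)*im(k)/(re(k)^2 + im(k)^2)))


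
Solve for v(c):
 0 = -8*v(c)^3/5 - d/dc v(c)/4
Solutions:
 v(c) = -sqrt(10)*sqrt(-1/(C1 - 32*c))/2
 v(c) = sqrt(10)*sqrt(-1/(C1 - 32*c))/2


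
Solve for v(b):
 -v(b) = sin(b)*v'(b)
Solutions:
 v(b) = C1*sqrt(cos(b) + 1)/sqrt(cos(b) - 1)


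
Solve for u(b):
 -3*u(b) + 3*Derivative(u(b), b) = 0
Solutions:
 u(b) = C1*exp(b)


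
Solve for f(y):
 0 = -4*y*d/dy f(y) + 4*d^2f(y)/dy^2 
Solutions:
 f(y) = C1 + C2*erfi(sqrt(2)*y/2)


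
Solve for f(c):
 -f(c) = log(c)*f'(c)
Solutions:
 f(c) = C1*exp(-li(c))


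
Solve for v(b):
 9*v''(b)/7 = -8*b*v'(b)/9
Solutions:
 v(b) = C1 + C2*erf(2*sqrt(7)*b/9)


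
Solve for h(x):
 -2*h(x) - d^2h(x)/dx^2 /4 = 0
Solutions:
 h(x) = C1*sin(2*sqrt(2)*x) + C2*cos(2*sqrt(2)*x)


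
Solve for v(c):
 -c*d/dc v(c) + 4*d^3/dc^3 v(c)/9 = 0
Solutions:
 v(c) = C1 + Integral(C2*airyai(2^(1/3)*3^(2/3)*c/2) + C3*airybi(2^(1/3)*3^(2/3)*c/2), c)


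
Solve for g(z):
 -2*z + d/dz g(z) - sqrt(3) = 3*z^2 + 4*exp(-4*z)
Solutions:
 g(z) = C1 + z^3 + z^2 + sqrt(3)*z - exp(-4*z)


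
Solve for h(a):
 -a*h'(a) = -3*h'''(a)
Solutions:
 h(a) = C1 + Integral(C2*airyai(3^(2/3)*a/3) + C3*airybi(3^(2/3)*a/3), a)


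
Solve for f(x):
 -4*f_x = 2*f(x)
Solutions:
 f(x) = C1*exp(-x/2)


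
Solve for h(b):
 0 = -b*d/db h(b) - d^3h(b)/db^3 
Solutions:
 h(b) = C1 + Integral(C2*airyai(-b) + C3*airybi(-b), b)


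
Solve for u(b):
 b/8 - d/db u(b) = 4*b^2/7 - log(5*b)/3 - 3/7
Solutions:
 u(b) = C1 - 4*b^3/21 + b^2/16 + b*log(b)/3 + 2*b/21 + b*log(5)/3


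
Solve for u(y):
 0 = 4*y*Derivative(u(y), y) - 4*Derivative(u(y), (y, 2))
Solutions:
 u(y) = C1 + C2*erfi(sqrt(2)*y/2)


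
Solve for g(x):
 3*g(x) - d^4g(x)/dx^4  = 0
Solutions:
 g(x) = C1*exp(-3^(1/4)*x) + C2*exp(3^(1/4)*x) + C3*sin(3^(1/4)*x) + C4*cos(3^(1/4)*x)


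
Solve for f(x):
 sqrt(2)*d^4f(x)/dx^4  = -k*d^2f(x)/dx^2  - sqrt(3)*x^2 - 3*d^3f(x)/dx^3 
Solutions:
 f(x) = C1 + C2*x + C3*exp(sqrt(2)*x*(sqrt(-4*sqrt(2)*k + 9) - 3)/4) + C4*exp(-sqrt(2)*x*(sqrt(-4*sqrt(2)*k + 9) + 3)/4) - sqrt(3)*x^4/(12*k) + sqrt(3)*x^3/k^2 + x^2*(sqrt(6) - 9*sqrt(3)/k)/k^2


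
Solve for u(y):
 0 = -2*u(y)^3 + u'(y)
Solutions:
 u(y) = -sqrt(2)*sqrt(-1/(C1 + 2*y))/2
 u(y) = sqrt(2)*sqrt(-1/(C1 + 2*y))/2


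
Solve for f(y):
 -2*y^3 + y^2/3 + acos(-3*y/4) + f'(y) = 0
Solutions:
 f(y) = C1 + y^4/2 - y^3/9 - y*acos(-3*y/4) - sqrt(16 - 9*y^2)/3


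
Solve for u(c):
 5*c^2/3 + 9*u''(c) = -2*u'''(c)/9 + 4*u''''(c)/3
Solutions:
 u(c) = C1 + C2*c + C3*exp(c*(1 - sqrt(973))/12) + C4*exp(c*(1 + sqrt(973))/12) - 5*c^4/324 + 10*c^3/6561 - 4880*c^2/177147


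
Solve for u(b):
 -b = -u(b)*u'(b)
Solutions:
 u(b) = -sqrt(C1 + b^2)
 u(b) = sqrt(C1 + b^2)


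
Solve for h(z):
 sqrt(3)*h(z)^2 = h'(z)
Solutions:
 h(z) = -1/(C1 + sqrt(3)*z)


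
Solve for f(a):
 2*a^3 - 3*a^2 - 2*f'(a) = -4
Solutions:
 f(a) = C1 + a^4/4 - a^3/2 + 2*a


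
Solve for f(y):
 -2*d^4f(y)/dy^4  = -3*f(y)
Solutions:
 f(y) = C1*exp(-2^(3/4)*3^(1/4)*y/2) + C2*exp(2^(3/4)*3^(1/4)*y/2) + C3*sin(2^(3/4)*3^(1/4)*y/2) + C4*cos(2^(3/4)*3^(1/4)*y/2)


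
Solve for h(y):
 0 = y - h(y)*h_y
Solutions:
 h(y) = -sqrt(C1 + y^2)
 h(y) = sqrt(C1 + y^2)
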